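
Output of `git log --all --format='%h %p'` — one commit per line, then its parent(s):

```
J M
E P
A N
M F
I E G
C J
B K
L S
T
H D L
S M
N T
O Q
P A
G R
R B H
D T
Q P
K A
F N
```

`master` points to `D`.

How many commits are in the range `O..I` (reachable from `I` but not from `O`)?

Reachable from I: {A, B, D, E, F, G, H, I, K, L, M, N, P, R, S, T}.
Reachable from O: {A, N, O, P, Q, T}.
In I's history but not O's: {B, D, E, F, G, H, I, K, L, M, R, S} — 12 commits.

12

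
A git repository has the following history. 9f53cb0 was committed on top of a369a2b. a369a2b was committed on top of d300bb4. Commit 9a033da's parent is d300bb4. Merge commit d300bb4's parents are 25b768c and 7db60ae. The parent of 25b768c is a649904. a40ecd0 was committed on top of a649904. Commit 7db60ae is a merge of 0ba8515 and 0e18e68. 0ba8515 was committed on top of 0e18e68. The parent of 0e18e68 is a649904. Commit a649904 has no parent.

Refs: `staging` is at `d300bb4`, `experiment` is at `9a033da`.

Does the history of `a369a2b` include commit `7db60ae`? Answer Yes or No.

Ancestors of a369a2b (commits reachable by following parents): {0ba8515, 0e18e68, 25b768c, 7db60ae, a369a2b, a649904, d300bb4}.
7db60ae is in that set, so it is an ancestor of a369a2b.

Yes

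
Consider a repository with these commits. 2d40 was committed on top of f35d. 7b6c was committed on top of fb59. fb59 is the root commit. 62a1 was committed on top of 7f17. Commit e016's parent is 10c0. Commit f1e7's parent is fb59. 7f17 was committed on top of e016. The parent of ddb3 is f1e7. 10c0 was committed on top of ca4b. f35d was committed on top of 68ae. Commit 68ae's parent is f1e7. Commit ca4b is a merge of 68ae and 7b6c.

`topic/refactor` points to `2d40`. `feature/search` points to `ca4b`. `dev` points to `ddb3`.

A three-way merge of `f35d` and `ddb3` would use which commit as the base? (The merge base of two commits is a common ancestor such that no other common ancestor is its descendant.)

Ancestors of f35d: {68ae, f1e7, f35d, fb59}.
Ancestors of ddb3: {ddb3, f1e7, fb59}.
Common ancestors: {f1e7, fb59}.
Among these, f1e7 is not an ancestor of any other common ancestor — it is the merge base.

f1e7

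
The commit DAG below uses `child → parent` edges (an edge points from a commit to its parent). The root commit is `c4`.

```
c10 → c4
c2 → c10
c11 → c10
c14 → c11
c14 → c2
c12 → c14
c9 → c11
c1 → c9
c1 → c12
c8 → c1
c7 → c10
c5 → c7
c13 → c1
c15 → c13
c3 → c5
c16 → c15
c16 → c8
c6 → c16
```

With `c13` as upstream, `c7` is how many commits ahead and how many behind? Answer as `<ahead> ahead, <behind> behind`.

1 ahead, 7 behind

Reachable from c7: {c10, c4, c7}.
Reachable from c13: {c1, c10, c11, c12, c13, c14, c2, c4, c9}.
Only in c7's history (ahead): {c7} — 1.
Only in c13's history (behind): {c1, c11, c12, c13, c14, c2, c9} — 7.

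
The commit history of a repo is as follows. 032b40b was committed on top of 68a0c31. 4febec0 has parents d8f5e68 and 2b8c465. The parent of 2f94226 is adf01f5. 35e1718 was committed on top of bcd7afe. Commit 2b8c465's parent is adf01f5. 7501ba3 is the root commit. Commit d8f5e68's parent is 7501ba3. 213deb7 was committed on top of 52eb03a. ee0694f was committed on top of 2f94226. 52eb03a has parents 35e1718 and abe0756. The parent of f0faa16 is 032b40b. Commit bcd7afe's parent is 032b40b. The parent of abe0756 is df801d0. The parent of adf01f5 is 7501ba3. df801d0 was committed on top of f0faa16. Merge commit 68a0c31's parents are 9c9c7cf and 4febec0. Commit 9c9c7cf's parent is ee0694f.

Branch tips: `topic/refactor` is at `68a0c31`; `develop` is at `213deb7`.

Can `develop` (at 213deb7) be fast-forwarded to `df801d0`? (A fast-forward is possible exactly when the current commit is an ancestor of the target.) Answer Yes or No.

No

A fast-forward from 213deb7 to df801d0 is possible iff 213deb7 is an ancestor of df801d0.
Ancestors of df801d0: {032b40b, 2b8c465, 2f94226, 4febec0, 68a0c31, 7501ba3, 9c9c7cf, adf01f5, d8f5e68, df801d0, ee0694f, f0faa16}.
213deb7 is not among them, so fast-forward is not possible.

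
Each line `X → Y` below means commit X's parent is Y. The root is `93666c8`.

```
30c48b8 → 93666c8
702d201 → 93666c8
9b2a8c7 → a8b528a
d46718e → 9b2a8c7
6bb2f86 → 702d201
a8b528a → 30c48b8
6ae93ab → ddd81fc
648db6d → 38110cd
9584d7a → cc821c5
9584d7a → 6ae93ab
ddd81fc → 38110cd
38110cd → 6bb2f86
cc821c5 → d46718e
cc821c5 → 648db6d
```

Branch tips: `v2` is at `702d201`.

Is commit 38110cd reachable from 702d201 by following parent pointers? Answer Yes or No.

No

Ancestors of 702d201: {702d201, 93666c8}.
38110cd is not in that set, so it is not an ancestor of 702d201.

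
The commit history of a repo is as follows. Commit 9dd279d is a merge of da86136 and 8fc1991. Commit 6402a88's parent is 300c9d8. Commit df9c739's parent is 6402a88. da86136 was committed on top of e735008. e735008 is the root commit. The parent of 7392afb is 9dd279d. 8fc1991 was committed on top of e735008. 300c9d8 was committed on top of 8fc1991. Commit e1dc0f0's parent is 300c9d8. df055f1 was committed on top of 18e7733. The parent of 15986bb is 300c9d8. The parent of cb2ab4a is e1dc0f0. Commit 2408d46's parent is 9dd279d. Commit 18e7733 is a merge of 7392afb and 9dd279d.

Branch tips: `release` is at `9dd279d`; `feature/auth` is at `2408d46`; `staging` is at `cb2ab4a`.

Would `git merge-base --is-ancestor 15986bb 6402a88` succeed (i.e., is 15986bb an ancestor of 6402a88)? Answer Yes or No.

No

Ancestors of 6402a88: {300c9d8, 6402a88, 8fc1991, e735008}.
15986bb is not in that set, so it is not an ancestor of 6402a88.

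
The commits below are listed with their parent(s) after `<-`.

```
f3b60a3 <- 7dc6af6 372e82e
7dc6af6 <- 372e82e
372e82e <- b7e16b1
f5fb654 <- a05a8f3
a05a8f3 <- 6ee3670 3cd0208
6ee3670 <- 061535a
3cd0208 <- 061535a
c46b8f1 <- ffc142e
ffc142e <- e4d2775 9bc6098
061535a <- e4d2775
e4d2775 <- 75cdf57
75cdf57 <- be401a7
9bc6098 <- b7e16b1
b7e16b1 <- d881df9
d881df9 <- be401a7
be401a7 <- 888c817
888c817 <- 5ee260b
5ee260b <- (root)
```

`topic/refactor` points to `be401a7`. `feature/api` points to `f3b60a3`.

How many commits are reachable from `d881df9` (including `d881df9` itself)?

Walking parent pointers from d881df9: reachable set = {5ee260b, 888c817, be401a7, d881df9}.
That is 4 commits.

4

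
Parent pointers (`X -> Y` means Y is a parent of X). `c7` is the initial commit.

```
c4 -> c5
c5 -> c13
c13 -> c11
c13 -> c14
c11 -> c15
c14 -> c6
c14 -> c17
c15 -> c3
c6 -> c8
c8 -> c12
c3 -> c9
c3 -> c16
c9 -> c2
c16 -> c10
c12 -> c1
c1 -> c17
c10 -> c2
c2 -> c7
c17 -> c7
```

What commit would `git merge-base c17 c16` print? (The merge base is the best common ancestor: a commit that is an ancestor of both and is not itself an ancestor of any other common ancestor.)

c7

Ancestors of c17: {c17, c7}.
Ancestors of c16: {c10, c16, c2, c7}.
Common ancestors: {c7}.
The only common ancestor is c7, so it is the merge base.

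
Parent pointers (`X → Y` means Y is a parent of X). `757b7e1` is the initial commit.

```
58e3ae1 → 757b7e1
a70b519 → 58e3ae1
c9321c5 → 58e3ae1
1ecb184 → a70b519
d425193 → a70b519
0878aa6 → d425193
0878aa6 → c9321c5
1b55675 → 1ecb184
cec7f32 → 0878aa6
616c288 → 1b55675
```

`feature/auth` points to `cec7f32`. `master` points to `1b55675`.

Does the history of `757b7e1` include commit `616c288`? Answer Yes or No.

Ancestors of 757b7e1: {757b7e1}.
616c288 is not in that set, so it is not an ancestor of 757b7e1.

No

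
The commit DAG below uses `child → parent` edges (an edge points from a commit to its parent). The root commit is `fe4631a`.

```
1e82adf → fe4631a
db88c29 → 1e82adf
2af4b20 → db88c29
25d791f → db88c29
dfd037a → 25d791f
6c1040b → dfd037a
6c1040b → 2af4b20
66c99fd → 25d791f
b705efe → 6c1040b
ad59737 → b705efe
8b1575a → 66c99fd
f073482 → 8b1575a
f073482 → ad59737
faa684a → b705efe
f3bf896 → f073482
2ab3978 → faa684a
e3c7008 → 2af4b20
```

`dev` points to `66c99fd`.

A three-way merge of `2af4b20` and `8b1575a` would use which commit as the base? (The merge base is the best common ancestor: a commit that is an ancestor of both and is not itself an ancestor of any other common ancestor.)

db88c29

Ancestors of 2af4b20: {1e82adf, 2af4b20, db88c29, fe4631a}.
Ancestors of 8b1575a: {1e82adf, 25d791f, 66c99fd, 8b1575a, db88c29, fe4631a}.
Common ancestors: {1e82adf, db88c29, fe4631a}.
Among these, db88c29 is not an ancestor of any other common ancestor — it is the merge base.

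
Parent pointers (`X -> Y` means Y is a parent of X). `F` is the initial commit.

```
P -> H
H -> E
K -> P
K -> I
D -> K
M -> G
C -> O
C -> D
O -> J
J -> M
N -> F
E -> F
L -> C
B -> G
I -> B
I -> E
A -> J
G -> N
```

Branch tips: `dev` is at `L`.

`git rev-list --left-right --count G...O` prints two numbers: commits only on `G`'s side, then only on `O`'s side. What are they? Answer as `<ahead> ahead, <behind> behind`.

Reachable from G: {F, G, N}.
Reachable from O: {F, G, J, M, N, O}.
Only in G's history (ahead): {} — 0.
Only in O's history (behind): {J, M, O} — 3.

0 ahead, 3 behind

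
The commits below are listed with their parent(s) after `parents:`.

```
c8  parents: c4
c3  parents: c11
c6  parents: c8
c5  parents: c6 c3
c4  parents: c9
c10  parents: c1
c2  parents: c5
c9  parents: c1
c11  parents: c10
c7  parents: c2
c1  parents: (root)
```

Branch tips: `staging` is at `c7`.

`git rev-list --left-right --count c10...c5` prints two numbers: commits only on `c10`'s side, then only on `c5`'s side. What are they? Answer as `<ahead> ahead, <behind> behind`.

0 ahead, 7 behind

Reachable from c10: {c1, c10}.
Reachable from c5: {c1, c10, c11, c3, c4, c5, c6, c8, c9}.
Only in c10's history (ahead): {} — 0.
Only in c5's history (behind): {c11, c3, c4, c5, c6, c8, c9} — 7.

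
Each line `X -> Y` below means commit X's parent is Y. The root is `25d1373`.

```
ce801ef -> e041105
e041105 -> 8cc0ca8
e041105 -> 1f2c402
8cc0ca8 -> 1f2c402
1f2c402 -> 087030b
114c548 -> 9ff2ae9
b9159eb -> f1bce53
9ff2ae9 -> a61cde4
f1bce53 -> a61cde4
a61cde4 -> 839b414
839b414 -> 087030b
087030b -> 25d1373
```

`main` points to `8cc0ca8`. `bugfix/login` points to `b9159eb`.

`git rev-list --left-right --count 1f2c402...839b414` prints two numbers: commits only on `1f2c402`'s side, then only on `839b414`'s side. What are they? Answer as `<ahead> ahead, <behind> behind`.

Reachable from 1f2c402: {087030b, 1f2c402, 25d1373}.
Reachable from 839b414: {087030b, 25d1373, 839b414}.
Only in 1f2c402's history (ahead): {1f2c402} — 1.
Only in 839b414's history (behind): {839b414} — 1.

1 ahead, 1 behind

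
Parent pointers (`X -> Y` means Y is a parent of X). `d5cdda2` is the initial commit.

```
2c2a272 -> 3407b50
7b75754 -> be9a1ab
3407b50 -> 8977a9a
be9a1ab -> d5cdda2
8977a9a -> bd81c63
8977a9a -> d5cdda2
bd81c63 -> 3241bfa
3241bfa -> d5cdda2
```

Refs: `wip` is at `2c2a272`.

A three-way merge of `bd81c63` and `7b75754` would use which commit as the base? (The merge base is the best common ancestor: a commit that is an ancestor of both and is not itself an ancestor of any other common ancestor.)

d5cdda2

Ancestors of bd81c63: {3241bfa, bd81c63, d5cdda2}.
Ancestors of 7b75754: {7b75754, be9a1ab, d5cdda2}.
Common ancestors: {d5cdda2}.
The only common ancestor is d5cdda2, so it is the merge base.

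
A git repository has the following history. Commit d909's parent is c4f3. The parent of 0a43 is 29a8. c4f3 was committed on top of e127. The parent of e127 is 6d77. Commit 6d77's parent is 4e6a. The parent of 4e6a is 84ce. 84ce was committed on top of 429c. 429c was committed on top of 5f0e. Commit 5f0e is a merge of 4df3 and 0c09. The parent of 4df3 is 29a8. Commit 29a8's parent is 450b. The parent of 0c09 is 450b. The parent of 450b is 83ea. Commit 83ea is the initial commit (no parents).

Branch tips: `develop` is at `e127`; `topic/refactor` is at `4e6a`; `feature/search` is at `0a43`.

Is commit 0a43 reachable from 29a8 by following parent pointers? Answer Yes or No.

No

Ancestors of 29a8: {29a8, 450b, 83ea}.
0a43 is not in that set, so it is not an ancestor of 29a8.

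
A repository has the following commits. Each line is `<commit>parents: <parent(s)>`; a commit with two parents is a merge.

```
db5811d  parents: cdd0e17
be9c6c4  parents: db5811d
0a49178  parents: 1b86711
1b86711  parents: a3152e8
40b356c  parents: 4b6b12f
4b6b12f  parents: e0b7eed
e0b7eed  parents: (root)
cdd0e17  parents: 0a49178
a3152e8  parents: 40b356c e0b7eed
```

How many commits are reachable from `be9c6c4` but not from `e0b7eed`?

8

Reachable from be9c6c4: {0a49178, 1b86711, 40b356c, 4b6b12f, a3152e8, be9c6c4, cdd0e17, db5811d, e0b7eed}.
Reachable from e0b7eed: {e0b7eed}.
In be9c6c4's history but not e0b7eed's: {0a49178, 1b86711, 40b356c, 4b6b12f, a3152e8, be9c6c4, cdd0e17, db5811d} — 8 commits.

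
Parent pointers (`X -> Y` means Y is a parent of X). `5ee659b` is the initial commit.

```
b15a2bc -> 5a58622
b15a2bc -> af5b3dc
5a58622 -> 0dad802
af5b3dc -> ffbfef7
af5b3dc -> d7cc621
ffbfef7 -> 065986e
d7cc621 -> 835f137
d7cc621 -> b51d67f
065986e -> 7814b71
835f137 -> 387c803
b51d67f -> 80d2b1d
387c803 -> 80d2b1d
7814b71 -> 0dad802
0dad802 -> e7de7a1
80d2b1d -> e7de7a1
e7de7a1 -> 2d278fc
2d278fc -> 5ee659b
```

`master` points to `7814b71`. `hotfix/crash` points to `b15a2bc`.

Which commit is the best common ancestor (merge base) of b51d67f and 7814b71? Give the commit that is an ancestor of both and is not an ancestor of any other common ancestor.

e7de7a1

Ancestors of b51d67f: {2d278fc, 5ee659b, 80d2b1d, b51d67f, e7de7a1}.
Ancestors of 7814b71: {0dad802, 2d278fc, 5ee659b, 7814b71, e7de7a1}.
Common ancestors: {2d278fc, 5ee659b, e7de7a1}.
Among these, e7de7a1 is not an ancestor of any other common ancestor — it is the merge base.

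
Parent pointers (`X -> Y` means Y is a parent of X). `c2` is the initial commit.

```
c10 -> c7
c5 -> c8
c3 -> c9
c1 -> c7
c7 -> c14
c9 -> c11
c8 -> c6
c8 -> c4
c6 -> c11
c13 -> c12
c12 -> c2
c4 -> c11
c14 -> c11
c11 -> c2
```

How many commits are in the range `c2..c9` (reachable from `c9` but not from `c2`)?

Reachable from c9: {c11, c2, c9}.
Reachable from c2: {c2}.
In c9's history but not c2's: {c11, c9} — 2 commits.

2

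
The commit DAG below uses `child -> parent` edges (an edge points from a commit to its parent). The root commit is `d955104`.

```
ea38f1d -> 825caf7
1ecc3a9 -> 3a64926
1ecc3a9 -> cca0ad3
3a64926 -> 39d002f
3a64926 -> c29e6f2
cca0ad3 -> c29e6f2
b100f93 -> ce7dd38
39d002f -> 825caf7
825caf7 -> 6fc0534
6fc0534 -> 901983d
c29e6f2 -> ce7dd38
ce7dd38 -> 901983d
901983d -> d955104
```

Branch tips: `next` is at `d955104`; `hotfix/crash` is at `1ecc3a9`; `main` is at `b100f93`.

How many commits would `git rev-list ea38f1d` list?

5

Walking parent pointers from ea38f1d: reachable set = {6fc0534, 825caf7, 901983d, d955104, ea38f1d}.
That is 5 commits.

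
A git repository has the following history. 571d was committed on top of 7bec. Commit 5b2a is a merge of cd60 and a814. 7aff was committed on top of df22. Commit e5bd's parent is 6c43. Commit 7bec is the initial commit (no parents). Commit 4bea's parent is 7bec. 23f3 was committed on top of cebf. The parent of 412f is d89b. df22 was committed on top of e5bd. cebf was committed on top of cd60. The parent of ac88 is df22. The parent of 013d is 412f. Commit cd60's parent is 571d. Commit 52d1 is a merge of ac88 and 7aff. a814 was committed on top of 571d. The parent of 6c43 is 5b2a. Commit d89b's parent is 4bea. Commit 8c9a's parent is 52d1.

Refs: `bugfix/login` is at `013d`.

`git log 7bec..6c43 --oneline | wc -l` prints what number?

Reachable from 6c43: {571d, 5b2a, 6c43, 7bec, a814, cd60}.
Reachable from 7bec: {7bec}.
In 6c43's history but not 7bec's: {571d, 5b2a, 6c43, a814, cd60} — 5 commits.

5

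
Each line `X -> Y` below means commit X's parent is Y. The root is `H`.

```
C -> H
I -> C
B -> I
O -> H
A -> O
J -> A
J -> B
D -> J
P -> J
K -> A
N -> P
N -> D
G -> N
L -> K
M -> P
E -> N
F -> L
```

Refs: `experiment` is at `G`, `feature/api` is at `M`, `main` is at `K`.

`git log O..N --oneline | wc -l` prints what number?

Reachable from N: {A, B, C, D, H, I, J, N, O, P}.
Reachable from O: {H, O}.
In N's history but not O's: {A, B, C, D, I, J, N, P} — 8 commits.

8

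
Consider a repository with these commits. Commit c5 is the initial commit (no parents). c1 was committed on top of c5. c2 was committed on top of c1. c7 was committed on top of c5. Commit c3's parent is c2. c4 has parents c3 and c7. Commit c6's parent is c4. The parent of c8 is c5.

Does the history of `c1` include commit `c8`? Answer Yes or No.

No

Ancestors of c1: {c1, c5}.
c8 is not in that set, so it is not an ancestor of c1.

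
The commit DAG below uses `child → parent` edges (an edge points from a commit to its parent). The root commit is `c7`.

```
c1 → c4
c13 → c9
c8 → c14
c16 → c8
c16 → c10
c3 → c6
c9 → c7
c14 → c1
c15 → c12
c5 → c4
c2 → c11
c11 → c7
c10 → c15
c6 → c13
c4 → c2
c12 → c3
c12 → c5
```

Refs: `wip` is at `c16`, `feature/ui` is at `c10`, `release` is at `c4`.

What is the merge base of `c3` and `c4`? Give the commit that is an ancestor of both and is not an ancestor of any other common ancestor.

Ancestors of c3: {c13, c3, c6, c7, c9}.
Ancestors of c4: {c11, c2, c4, c7}.
Common ancestors: {c7}.
The only common ancestor is c7, so it is the merge base.

c7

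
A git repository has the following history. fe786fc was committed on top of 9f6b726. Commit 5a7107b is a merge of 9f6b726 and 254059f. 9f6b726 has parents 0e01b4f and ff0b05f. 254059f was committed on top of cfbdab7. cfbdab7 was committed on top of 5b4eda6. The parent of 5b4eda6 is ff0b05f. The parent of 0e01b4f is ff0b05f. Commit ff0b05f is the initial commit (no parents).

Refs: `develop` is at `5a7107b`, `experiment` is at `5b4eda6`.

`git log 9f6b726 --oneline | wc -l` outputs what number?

Walking parent pointers from 9f6b726: reachable set = {0e01b4f, 9f6b726, ff0b05f}.
That is 3 commits.

3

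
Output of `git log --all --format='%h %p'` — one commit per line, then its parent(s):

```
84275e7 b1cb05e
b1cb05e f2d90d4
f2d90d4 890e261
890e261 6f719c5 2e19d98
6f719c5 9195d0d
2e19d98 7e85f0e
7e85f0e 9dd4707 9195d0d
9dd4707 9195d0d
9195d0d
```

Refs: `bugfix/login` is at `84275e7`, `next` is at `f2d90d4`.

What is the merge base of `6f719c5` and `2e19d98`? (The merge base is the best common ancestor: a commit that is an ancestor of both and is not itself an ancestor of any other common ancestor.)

Ancestors of 6f719c5: {6f719c5, 9195d0d}.
Ancestors of 2e19d98: {2e19d98, 7e85f0e, 9195d0d, 9dd4707}.
Common ancestors: {9195d0d}.
The only common ancestor is 9195d0d, so it is the merge base.

9195d0d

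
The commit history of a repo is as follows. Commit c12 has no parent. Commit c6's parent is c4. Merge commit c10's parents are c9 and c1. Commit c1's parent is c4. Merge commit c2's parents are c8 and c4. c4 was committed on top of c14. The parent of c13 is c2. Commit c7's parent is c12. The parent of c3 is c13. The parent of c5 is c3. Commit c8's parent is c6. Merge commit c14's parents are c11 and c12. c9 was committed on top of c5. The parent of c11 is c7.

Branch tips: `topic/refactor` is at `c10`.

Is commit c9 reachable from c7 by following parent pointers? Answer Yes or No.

Ancestors of c7: {c12, c7}.
c9 is not in that set, so it is not an ancestor of c7.

No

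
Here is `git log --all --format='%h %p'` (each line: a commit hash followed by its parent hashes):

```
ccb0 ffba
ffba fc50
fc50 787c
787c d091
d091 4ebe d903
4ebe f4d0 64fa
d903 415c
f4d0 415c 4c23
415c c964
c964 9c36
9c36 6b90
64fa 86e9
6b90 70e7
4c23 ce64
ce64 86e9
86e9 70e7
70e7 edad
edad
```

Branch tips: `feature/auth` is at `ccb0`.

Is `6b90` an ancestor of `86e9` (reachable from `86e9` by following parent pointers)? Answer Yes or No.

No

Ancestors of 86e9: {70e7, 86e9, edad}.
6b90 is not in that set, so it is not an ancestor of 86e9.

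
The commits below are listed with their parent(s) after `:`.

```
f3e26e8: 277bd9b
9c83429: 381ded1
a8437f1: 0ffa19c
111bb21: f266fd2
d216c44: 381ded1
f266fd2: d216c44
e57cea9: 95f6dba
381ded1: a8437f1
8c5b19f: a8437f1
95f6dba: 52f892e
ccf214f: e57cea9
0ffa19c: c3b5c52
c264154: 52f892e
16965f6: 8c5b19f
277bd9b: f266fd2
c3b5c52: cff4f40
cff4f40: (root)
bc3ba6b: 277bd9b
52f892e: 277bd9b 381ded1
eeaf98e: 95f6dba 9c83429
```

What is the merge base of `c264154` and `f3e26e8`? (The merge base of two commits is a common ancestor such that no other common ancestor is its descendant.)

277bd9b

Ancestors of c264154: {0ffa19c, 277bd9b, 381ded1, 52f892e, a8437f1, c264154, c3b5c52, cff4f40, d216c44, f266fd2}.
Ancestors of f3e26e8: {0ffa19c, 277bd9b, 381ded1, a8437f1, c3b5c52, cff4f40, d216c44, f266fd2, f3e26e8}.
Common ancestors: {0ffa19c, 277bd9b, 381ded1, a8437f1, c3b5c52, cff4f40, d216c44, f266fd2}.
Among these, 277bd9b is not an ancestor of any other common ancestor — it is the merge base.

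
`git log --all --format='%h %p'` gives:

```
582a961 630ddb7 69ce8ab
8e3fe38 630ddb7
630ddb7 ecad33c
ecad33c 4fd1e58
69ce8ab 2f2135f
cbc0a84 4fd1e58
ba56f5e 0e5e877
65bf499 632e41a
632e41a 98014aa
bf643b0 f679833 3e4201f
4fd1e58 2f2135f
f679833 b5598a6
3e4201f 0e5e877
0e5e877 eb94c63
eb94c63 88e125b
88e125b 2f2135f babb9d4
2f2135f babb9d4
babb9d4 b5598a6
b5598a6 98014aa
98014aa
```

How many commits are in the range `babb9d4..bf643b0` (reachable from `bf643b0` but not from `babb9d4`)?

Reachable from bf643b0: {0e5e877, 2f2135f, 3e4201f, 88e125b, 98014aa, b5598a6, babb9d4, bf643b0, eb94c63, f679833}.
Reachable from babb9d4: {98014aa, b5598a6, babb9d4}.
In bf643b0's history but not babb9d4's: {0e5e877, 2f2135f, 3e4201f, 88e125b, bf643b0, eb94c63, f679833} — 7 commits.

7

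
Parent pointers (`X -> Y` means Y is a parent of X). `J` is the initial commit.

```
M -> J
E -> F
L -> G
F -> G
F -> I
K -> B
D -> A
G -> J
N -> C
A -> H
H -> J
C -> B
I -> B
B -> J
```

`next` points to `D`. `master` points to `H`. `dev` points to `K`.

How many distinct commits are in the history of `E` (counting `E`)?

6

Walking parent pointers from E: reachable set = {B, E, F, G, I, J}.
That is 6 commits.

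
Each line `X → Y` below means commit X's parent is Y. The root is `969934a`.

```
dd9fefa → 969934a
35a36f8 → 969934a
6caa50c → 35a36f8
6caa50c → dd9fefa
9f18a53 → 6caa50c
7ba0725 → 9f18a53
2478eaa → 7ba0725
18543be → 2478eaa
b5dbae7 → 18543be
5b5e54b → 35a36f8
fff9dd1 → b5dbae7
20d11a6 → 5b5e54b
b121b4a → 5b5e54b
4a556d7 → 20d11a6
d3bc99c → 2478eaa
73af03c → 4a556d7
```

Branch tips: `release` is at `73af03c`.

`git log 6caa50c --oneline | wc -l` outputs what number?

4

Walking parent pointers from 6caa50c: reachable set = {35a36f8, 6caa50c, 969934a, dd9fefa}.
That is 4 commits.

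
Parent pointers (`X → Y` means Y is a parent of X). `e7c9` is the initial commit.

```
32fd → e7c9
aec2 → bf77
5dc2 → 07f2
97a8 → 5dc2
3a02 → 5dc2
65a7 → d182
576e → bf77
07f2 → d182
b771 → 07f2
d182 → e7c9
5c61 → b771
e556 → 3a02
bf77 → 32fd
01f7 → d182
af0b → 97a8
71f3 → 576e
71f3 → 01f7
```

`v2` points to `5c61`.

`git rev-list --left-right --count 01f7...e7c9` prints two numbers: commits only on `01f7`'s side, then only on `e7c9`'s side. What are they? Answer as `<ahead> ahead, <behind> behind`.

Reachable from 01f7: {01f7, d182, e7c9}.
Reachable from e7c9: {e7c9}.
Only in 01f7's history (ahead): {01f7, d182} — 2.
Only in e7c9's history (behind): {} — 0.

2 ahead, 0 behind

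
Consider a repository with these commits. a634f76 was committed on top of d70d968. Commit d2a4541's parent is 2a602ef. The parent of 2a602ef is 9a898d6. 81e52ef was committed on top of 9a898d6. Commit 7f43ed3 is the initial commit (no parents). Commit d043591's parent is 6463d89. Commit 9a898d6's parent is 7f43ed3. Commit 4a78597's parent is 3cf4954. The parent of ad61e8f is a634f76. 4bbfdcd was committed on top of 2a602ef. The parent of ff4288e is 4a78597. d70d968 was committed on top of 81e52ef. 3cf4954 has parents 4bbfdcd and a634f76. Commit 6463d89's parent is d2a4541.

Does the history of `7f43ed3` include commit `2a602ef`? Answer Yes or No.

No

Ancestors of 7f43ed3: {7f43ed3}.
2a602ef is not in that set, so it is not an ancestor of 7f43ed3.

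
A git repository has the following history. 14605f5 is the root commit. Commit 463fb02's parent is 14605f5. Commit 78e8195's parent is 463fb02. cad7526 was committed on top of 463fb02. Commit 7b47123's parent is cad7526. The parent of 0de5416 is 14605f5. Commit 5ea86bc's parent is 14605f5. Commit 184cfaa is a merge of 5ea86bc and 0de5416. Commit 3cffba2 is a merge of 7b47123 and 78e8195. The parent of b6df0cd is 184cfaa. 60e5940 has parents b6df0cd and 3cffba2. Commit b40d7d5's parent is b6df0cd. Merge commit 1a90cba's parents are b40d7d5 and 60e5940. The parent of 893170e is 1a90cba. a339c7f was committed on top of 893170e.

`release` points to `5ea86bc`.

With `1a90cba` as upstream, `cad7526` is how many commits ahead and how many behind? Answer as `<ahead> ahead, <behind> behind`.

Reachable from cad7526: {14605f5, 463fb02, cad7526}.
Reachable from 1a90cba: {0de5416, 14605f5, 184cfaa, 1a90cba, 3cffba2, 463fb02, 5ea86bc, 60e5940, 78e8195, 7b47123, b40d7d5, b6df0cd, cad7526}.
Only in cad7526's history (ahead): {} — 0.
Only in 1a90cba's history (behind): {0de5416, 184cfaa, 1a90cba, 3cffba2, 5ea86bc, 60e5940, 78e8195, 7b47123, b40d7d5, b6df0cd} — 10.

0 ahead, 10 behind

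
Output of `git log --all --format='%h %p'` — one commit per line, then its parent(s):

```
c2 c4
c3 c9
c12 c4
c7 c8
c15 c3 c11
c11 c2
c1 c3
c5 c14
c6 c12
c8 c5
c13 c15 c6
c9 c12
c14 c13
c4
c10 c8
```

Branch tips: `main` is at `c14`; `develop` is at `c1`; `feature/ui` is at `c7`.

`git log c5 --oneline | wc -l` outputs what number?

Walking parent pointers from c5: reachable set = {c11, c12, c13, c14, c15, c2, c3, c4, c5, c6, c9}.
That is 11 commits.

11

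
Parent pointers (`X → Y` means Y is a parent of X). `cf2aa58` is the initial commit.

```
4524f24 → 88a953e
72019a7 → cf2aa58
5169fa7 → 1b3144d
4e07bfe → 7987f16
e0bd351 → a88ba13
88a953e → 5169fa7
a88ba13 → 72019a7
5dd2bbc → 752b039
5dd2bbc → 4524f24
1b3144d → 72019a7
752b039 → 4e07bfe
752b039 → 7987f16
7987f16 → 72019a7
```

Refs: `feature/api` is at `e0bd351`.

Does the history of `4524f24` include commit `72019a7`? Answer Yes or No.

Yes

Ancestors of 4524f24 (commits reachable by following parents): {1b3144d, 4524f24, 5169fa7, 72019a7, 88a953e, cf2aa58}.
72019a7 is in that set, so it is an ancestor of 4524f24.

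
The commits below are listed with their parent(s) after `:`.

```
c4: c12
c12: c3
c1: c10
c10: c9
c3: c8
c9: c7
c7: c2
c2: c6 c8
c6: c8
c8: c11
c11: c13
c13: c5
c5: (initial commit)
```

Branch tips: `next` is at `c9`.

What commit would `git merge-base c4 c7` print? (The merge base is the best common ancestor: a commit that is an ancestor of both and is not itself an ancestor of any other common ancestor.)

c8

Ancestors of c4: {c11, c12, c13, c3, c4, c5, c8}.
Ancestors of c7: {c11, c13, c2, c5, c6, c7, c8}.
Common ancestors: {c11, c13, c5, c8}.
Among these, c8 is not an ancestor of any other common ancestor — it is the merge base.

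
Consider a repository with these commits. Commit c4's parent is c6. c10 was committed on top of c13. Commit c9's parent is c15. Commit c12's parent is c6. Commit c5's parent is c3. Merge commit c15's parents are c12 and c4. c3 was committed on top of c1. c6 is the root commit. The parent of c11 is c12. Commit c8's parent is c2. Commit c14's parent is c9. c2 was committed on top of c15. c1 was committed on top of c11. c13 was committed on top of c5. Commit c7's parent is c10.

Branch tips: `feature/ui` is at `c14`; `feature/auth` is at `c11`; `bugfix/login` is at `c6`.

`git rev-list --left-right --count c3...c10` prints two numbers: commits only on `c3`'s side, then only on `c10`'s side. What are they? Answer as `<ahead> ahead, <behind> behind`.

Reachable from c3: {c1, c11, c12, c3, c6}.
Reachable from c10: {c1, c10, c11, c12, c13, c3, c5, c6}.
Only in c3's history (ahead): {} — 0.
Only in c10's history (behind): {c10, c13, c5} — 3.

0 ahead, 3 behind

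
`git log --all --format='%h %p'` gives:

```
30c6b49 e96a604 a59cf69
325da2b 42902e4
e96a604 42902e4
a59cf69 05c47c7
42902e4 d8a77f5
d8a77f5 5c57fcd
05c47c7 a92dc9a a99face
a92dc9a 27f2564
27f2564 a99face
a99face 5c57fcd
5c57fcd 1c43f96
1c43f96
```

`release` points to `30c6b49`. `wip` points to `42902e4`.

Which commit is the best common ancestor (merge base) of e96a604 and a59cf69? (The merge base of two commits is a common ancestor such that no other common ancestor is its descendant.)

5c57fcd

Ancestors of e96a604: {1c43f96, 42902e4, 5c57fcd, d8a77f5, e96a604}.
Ancestors of a59cf69: {05c47c7, 1c43f96, 27f2564, 5c57fcd, a59cf69, a92dc9a, a99face}.
Common ancestors: {1c43f96, 5c57fcd}.
Among these, 5c57fcd is not an ancestor of any other common ancestor — it is the merge base.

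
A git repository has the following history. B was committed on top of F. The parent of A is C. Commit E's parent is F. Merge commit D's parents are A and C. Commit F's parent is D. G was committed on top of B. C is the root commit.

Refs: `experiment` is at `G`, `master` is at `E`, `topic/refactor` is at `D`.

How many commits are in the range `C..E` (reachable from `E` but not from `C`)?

Reachable from E: {A, C, D, E, F}.
Reachable from C: {C}.
In E's history but not C's: {A, D, E, F} — 4 commits.

4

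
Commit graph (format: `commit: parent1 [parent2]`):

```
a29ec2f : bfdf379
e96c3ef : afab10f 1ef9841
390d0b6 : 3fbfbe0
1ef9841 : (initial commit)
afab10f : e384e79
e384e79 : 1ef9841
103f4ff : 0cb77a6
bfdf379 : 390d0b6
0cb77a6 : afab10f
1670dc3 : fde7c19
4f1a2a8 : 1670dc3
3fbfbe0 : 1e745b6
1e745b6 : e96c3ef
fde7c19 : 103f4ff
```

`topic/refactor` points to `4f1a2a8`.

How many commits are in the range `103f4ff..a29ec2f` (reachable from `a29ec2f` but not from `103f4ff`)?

6

Reachable from a29ec2f: {1e745b6, 1ef9841, 390d0b6, 3fbfbe0, a29ec2f, afab10f, bfdf379, e384e79, e96c3ef}.
Reachable from 103f4ff: {0cb77a6, 103f4ff, 1ef9841, afab10f, e384e79}.
In a29ec2f's history but not 103f4ff's: {1e745b6, 390d0b6, 3fbfbe0, a29ec2f, bfdf379, e96c3ef} — 6 commits.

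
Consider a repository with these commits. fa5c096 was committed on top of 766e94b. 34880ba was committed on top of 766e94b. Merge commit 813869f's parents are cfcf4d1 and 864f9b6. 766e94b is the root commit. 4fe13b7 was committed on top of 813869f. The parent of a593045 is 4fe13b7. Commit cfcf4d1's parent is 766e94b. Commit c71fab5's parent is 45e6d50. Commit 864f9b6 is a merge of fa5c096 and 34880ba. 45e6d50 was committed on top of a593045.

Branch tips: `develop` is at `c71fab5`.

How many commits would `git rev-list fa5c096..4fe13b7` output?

Reachable from 4fe13b7: {34880ba, 4fe13b7, 766e94b, 813869f, 864f9b6, cfcf4d1, fa5c096}.
Reachable from fa5c096: {766e94b, fa5c096}.
In 4fe13b7's history but not fa5c096's: {34880ba, 4fe13b7, 813869f, 864f9b6, cfcf4d1} — 5 commits.

5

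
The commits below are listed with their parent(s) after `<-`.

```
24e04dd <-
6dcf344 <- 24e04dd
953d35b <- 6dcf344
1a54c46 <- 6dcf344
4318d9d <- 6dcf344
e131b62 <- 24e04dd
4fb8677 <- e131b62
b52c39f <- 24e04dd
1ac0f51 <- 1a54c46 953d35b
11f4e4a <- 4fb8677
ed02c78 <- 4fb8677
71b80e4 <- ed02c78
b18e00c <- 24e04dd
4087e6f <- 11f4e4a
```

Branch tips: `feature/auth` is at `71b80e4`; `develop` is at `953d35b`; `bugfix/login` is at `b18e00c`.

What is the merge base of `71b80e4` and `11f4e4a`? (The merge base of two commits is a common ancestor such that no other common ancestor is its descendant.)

Ancestors of 71b80e4: {24e04dd, 4fb8677, 71b80e4, e131b62, ed02c78}.
Ancestors of 11f4e4a: {11f4e4a, 24e04dd, 4fb8677, e131b62}.
Common ancestors: {24e04dd, 4fb8677, e131b62}.
Among these, 4fb8677 is not an ancestor of any other common ancestor — it is the merge base.

4fb8677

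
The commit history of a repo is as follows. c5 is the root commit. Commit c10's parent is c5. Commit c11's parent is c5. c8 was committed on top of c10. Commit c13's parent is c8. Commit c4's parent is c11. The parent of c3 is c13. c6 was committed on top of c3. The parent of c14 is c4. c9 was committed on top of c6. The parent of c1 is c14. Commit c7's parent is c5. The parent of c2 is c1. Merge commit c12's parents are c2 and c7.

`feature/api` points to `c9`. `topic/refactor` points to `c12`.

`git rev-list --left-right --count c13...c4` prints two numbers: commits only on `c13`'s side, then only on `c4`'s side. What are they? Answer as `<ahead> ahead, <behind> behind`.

Reachable from c13: {c10, c13, c5, c8}.
Reachable from c4: {c11, c4, c5}.
Only in c13's history (ahead): {c10, c13, c8} — 3.
Only in c4's history (behind): {c11, c4} — 2.

3 ahead, 2 behind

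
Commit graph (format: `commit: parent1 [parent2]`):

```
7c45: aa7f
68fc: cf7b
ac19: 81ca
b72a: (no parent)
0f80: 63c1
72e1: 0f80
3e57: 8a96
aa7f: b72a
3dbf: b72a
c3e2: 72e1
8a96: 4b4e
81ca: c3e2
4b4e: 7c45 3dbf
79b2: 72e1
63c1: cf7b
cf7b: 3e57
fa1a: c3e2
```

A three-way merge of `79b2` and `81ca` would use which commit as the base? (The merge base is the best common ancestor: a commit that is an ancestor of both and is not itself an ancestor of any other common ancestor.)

Ancestors of 79b2: {0f80, 3dbf, 3e57, 4b4e, 63c1, 72e1, 79b2, 7c45, 8a96, aa7f, b72a, cf7b}.
Ancestors of 81ca: {0f80, 3dbf, 3e57, 4b4e, 63c1, 72e1, 7c45, 81ca, 8a96, aa7f, b72a, c3e2, cf7b}.
Common ancestors: {0f80, 3dbf, 3e57, 4b4e, 63c1, 72e1, 7c45, 8a96, aa7f, b72a, cf7b}.
Among these, 72e1 is not an ancestor of any other common ancestor — it is the merge base.

72e1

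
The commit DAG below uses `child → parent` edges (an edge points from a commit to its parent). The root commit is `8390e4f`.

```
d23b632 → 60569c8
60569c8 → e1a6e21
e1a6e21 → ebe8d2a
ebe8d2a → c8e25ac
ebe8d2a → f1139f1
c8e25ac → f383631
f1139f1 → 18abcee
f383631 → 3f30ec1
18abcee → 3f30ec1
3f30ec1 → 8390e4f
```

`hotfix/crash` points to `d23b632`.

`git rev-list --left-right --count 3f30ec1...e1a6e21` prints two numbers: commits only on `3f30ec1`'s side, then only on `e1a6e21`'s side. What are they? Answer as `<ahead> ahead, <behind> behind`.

Reachable from 3f30ec1: {3f30ec1, 8390e4f}.
Reachable from e1a6e21: {18abcee, 3f30ec1, 8390e4f, c8e25ac, e1a6e21, ebe8d2a, f1139f1, f383631}.
Only in 3f30ec1's history (ahead): {} — 0.
Only in e1a6e21's history (behind): {18abcee, c8e25ac, e1a6e21, ebe8d2a, f1139f1, f383631} — 6.

0 ahead, 6 behind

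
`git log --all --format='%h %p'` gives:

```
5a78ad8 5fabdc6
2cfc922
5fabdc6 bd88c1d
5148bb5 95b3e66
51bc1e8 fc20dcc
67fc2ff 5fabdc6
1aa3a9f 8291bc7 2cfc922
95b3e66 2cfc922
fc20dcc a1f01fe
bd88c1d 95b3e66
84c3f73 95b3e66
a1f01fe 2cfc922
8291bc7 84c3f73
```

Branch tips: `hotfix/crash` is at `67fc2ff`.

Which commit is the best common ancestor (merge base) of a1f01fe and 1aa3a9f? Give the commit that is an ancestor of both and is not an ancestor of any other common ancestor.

Ancestors of a1f01fe: {2cfc922, a1f01fe}.
Ancestors of 1aa3a9f: {1aa3a9f, 2cfc922, 8291bc7, 84c3f73, 95b3e66}.
Common ancestors: {2cfc922}.
The only common ancestor is 2cfc922, so it is the merge base.

2cfc922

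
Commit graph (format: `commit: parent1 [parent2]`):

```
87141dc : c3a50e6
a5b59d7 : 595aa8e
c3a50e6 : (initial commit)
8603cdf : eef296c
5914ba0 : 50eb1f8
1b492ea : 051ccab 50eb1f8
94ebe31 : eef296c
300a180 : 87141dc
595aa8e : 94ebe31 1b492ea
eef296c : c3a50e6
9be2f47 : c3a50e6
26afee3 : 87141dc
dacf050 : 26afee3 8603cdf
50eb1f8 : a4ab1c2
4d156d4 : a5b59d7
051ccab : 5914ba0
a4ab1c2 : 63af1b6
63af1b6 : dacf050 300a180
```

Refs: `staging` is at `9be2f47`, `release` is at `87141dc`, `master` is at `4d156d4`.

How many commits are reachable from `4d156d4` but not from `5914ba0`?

6

Reachable from 4d156d4: {051ccab, 1b492ea, 26afee3, 300a180, 4d156d4, 50eb1f8, 5914ba0, 595aa8e, 63af1b6, 8603cdf, 87141dc, 94ebe31, a4ab1c2, a5b59d7, c3a50e6, dacf050, eef296c}.
Reachable from 5914ba0: {26afee3, 300a180, 50eb1f8, 5914ba0, 63af1b6, 8603cdf, 87141dc, a4ab1c2, c3a50e6, dacf050, eef296c}.
In 4d156d4's history but not 5914ba0's: {051ccab, 1b492ea, 4d156d4, 595aa8e, 94ebe31, a5b59d7} — 6 commits.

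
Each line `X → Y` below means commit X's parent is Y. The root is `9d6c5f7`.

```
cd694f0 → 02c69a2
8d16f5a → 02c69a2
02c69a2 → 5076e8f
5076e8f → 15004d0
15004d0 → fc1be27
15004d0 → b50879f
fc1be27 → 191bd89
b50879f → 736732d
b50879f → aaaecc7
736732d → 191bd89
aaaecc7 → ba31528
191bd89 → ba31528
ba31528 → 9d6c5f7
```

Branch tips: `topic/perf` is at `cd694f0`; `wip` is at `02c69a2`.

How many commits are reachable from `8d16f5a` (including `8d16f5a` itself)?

Walking parent pointers from 8d16f5a: reachable set = {02c69a2, 15004d0, 191bd89, 5076e8f, 736732d, 8d16f5a, 9d6c5f7, aaaecc7, b50879f, ba31528, fc1be27}.
That is 11 commits.

11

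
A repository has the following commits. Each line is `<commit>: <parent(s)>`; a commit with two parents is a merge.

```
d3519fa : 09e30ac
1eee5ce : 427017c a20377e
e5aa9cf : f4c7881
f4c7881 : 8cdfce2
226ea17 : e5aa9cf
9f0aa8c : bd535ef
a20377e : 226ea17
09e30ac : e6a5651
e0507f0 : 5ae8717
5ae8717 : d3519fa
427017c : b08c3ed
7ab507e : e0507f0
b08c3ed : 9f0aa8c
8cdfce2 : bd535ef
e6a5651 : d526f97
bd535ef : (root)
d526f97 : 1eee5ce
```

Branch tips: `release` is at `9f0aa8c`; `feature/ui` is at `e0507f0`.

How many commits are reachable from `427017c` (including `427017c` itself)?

4

Walking parent pointers from 427017c: reachable set = {427017c, 9f0aa8c, b08c3ed, bd535ef}.
That is 4 commits.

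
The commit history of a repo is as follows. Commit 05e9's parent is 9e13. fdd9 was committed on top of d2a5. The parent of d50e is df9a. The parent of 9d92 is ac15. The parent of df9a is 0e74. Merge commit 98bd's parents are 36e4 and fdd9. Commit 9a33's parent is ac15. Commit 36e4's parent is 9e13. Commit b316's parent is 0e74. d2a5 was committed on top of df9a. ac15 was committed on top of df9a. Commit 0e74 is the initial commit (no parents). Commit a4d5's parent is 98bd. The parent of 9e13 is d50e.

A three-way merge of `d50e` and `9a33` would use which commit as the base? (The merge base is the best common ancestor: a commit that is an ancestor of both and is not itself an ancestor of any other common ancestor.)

df9a

Ancestors of d50e: {0e74, d50e, df9a}.
Ancestors of 9a33: {0e74, 9a33, ac15, df9a}.
Common ancestors: {0e74, df9a}.
Among these, df9a is not an ancestor of any other common ancestor — it is the merge base.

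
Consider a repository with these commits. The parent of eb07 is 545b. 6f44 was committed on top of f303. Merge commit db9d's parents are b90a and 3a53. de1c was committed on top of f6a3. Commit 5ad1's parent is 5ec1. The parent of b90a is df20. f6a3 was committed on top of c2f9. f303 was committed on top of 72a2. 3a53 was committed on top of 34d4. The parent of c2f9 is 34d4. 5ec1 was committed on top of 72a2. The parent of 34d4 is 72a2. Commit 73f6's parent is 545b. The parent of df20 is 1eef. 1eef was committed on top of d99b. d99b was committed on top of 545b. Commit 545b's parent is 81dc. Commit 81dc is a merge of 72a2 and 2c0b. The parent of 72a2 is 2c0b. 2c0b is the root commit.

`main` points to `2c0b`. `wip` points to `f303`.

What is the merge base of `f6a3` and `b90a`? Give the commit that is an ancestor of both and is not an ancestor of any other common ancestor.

72a2

Ancestors of f6a3: {2c0b, 34d4, 72a2, c2f9, f6a3}.
Ancestors of b90a: {1eef, 2c0b, 545b, 72a2, 81dc, b90a, d99b, df20}.
Common ancestors: {2c0b, 72a2}.
Among these, 72a2 is not an ancestor of any other common ancestor — it is the merge base.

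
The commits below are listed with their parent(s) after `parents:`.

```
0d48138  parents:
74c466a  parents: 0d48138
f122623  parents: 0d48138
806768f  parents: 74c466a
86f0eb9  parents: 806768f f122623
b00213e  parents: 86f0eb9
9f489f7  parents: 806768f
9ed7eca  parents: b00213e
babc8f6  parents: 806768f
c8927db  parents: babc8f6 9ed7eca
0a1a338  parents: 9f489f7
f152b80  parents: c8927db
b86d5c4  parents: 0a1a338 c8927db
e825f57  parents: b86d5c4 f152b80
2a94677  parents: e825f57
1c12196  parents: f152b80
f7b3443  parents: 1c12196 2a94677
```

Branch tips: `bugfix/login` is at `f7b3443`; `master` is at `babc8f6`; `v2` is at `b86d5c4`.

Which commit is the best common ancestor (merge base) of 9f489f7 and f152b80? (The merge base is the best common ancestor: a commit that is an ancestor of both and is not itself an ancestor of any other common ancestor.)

806768f

Ancestors of 9f489f7: {0d48138, 74c466a, 806768f, 9f489f7}.
Ancestors of f152b80: {0d48138, 74c466a, 806768f, 86f0eb9, 9ed7eca, b00213e, babc8f6, c8927db, f122623, f152b80}.
Common ancestors: {0d48138, 74c466a, 806768f}.
Among these, 806768f is not an ancestor of any other common ancestor — it is the merge base.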